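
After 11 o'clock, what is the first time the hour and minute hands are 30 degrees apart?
At t minutes past 11:00, the hour hand is at 30 x 11 + 0.5t degrees and the minute hand is at 6t degrees.
The smaller angle between them is 30 degrees when |30H - 5.5t| = 30 or |30H - 5.5t| = 330.
With H = 11, solve 30 x 11 - 5.5t = +/- target for each target:
  t = (30 x 11 - 30) / 5.5 = 54.55
  t = (30 x 11 + 30) / 5.5 = 65.45 (outside (0, 60))
  t = (30 x 11 - 330) / 5.5 = 0 (outside (0, 60))
  t = (30 x 11 + 330) / 5.5 = 120 (outside (0, 60))
Valid solutions in (0, 60): {54.55} minutes.
The first occurrence is t = 54.55 minutes.
The hands form a 30-degree angle at 54.55 minutes past 11:00.

Final answer: 54.55 minutes past 11:00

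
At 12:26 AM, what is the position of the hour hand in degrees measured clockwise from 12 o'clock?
The hour hand moves 30 degrees per hour and 0.5 degrees per minute.
At 12:26: (0) x 30 + 26 x 0.5 = 0 + 13 = 13 degrees

Final answer: 13 degrees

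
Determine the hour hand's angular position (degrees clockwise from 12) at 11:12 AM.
The hour hand moves 30 degrees per hour and 0.5 degrees per minute.
At 11:12: (11) x 30 + 12 x 0.5 = 330 + 6 = 336 degrees

Final answer: 336 degrees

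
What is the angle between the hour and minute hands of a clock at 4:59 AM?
Hour hand position: 4 x 30 + 59 x 0.5 = 149.5 degrees
Minute hand position: 59 x 6 = 354 degrees
Difference: |149.5 - 354| = 204.5 degrees
Since 204.5 > 180, the smaller angle is 360 - 204.5 = 155.5 degrees

Final answer: 155.5 degrees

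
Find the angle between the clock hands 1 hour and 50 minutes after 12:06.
First find the time 1 hour and 50 minutes after 12:06.
Total minutes: 12 x 60 + 6 + 1 x 60 + 50 = 836.
836 mod 720 = 116 minutes = 1:56.
Now compute the angle at 1:56:
Hour hand: 1 x 30 + 56 x 0.5 = 58 degrees
Minute hand: 56 x 6 = 336 degrees
Difference: |58 - 336| = 278 degrees
Smaller angle: 360 - 278 = 82 degrees

Final answer: 82 degrees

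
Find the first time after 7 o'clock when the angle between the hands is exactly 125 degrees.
At t minutes past 7:00, the hour hand is at 30 x 7 + 0.5t degrees and the minute hand is at 6t degrees.
The smaller angle between them is 125 degrees when |30H - 5.5t| = 125 or |30H - 5.5t| = 235.
With H = 7, solve 30 x 7 - 5.5t = +/- target for each target:
  t = (30 x 7 - 125) / 5.5 = 15.45
  t = (30 x 7 + 125) / 5.5 = 60.91 (outside (0, 60))
  t = (30 x 7 - 235) / 5.5 = -4.55 (outside (0, 60))
  t = (30 x 7 + 235) / 5.5 = 80.91 (outside (0, 60))
Valid solutions in (0, 60): {15.45} minutes.
The first occurrence is t = 15.45 minutes.
The hands form a 125-degree angle at 15.45 minutes past 7:00.

Final answer: 15.45 minutes past 7:00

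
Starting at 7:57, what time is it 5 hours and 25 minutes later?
Starting time: 7:57
Adding 25 minutes to 57 minutes: 57 + 25 = 82 minutes = 1 hour and 22 minutes
Adding 5 hours: 7 + 5 + 1 (carry) = 13 - 12 = 1
Final time: 1:22

Final answer: 1:22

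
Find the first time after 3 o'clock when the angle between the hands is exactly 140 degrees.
At t minutes past 3:00, the hour hand is at 30 x 3 + 0.5t degrees and the minute hand is at 6t degrees.
The smaller angle between them is 140 degrees when |30H - 5.5t| = 140 or |30H - 5.5t| = 220.
With H = 3, solve 30 x 3 - 5.5t = +/- target for each target:
  t = (30 x 3 - 140) / 5.5 = -9.09 (outside (0, 60))
  t = (30 x 3 + 140) / 5.5 = 41.82
  t = (30 x 3 - 220) / 5.5 = -23.64 (outside (0, 60))
  t = (30 x 3 + 220) / 5.5 = 56.36
Valid solutions in (0, 60): {41.82, 56.36} minutes.
The first occurrence is t = 41.82 minutes.
The hands form a 140-degree angle at 41.82 minutes past 3:00.

Final answer: 41.82 minutes past 3:00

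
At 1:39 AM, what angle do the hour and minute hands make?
Hour hand position: 1 x 30 + 39 x 0.5 = 49.5 degrees
Minute hand position: 39 x 6 = 234 degrees
Difference: |49.5 - 234| = 184.5 degrees
Since 184.5 > 180, the smaller angle is 360 - 184.5 = 175.5 degrees

Final answer: 175.5 degrees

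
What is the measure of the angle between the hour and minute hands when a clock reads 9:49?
Hour hand position: 9 x 30 + 49 x 0.5 = 294.5 degrees
Minute hand position: 49 x 6 = 294 degrees
Difference: |294.5 - 294| = 0.5 degrees
The angle between the hands is 0.5 degrees

Final answer: 0.5 degrees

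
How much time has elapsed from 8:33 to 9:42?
From 8:33 to 9:42:
(9 x 60 + 42) - (8 x 60 + 33) = 582 - 513 = 69 minutes
= 1 hour and 9 minutes

Final answer: 1 hour and 9 minutes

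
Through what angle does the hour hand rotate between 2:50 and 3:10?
The hour hand moves 0.5 degrees per minute.
Time elapsed: 3:10 - 2:50 = 20 minutes
Angular displacement: 20 x 0.5 = 10 degrees

Final answer: 10 degrees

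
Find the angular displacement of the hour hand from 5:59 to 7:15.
The hour hand moves 0.5 degrees per minute.
Time elapsed: 7:15 - 5:59 = 76 minutes
Angular displacement: 76 x 0.5 = 38 degrees

Final answer: 38 degrees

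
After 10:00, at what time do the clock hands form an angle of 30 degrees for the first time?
At t minutes past 10:00, the hour hand is at 30 x 10 + 0.5t degrees and the minute hand is at 6t degrees.
The smaller angle between them is 30 degrees when |30H - 5.5t| = 30 or |30H - 5.5t| = 330.
With H = 10, solve 30 x 10 - 5.5t = +/- target for each target:
  t = (30 x 10 - 30) / 5.5 = 49.09
  t = (30 x 10 + 30) / 5.5 = 60 (outside (0, 60))
  t = (30 x 10 - 330) / 5.5 = -5.45 (outside (0, 60))
  t = (30 x 10 + 330) / 5.5 = 114.55 (outside (0, 60))
Valid solutions in (0, 60): {49.09} minutes.
The first occurrence is t = 49.09 minutes.
The hands form a 30-degree angle at 49.09 minutes past 10:00.

Final answer: 49.09 minutes past 10:00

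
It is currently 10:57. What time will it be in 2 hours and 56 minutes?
Starting time: 10:57
Adding 56 minutes to 57 minutes: 57 + 56 = 113 minutes = 1 hour and 53 minutes
Adding 2 hours: 10 + 2 + 1 (carry) = 13 - 12 = 1
Final time: 1:53

Final answer: 1:53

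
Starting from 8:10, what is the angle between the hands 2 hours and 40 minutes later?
First find the time 2 hours and 40 minutes after 8:10.
Total minutes: 8 x 60 + 10 + 2 x 60 + 40 = 650.
650 mod 720 = 650 minutes = 10:50.
Now compute the angle at 10:50:
Hour hand: 10 x 30 + 50 x 0.5 = 325 degrees
Minute hand: 50 x 6 = 300 degrees
Difference: |325 - 300| = 25 degrees
The angle is 25 degrees

Final answer: 25 degrees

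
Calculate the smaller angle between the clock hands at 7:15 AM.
Hour hand position: 7 x 30 + 15 x 0.5 = 217.5 degrees
Minute hand position: 15 x 6 = 90 degrees
Difference: |217.5 - 90| = 127.5 degrees
The angle between the hands is 127.5 degrees

Final answer: 127.5 degrees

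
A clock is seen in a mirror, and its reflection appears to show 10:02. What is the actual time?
Reflection across the vertical (12-6) axis maps a hand at angle A degrees to (360 - A) degrees, which sends a reading of T minutes past 12:00 to (720 - T) minutes past 12:00.
Mirror reads 10:02 = 602 minutes past 12:00.
Actual time: (720 - 602) mod 720 = 118 minutes = 1:58.

Final answer: 1:58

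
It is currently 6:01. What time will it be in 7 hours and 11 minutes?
Starting time: 6:01
Adding 11 minutes to 1 minute: 1 + 11 = 12 minutes
Adding 7 hours: 6 + 7 = 13 - 12 = 1
Final time: 1:12

Final answer: 1:12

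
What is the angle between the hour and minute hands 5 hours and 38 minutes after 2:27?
First find the time 5 hours and 38 minutes after 2:27.
Total minutes: 2 x 60 + 27 + 5 x 60 + 38 = 485.
485 mod 720 = 485 minutes = 8:05.
Now compute the angle at 8:05:
Hour hand: 8 x 30 + 5 x 0.5 = 242.5 degrees
Minute hand: 5 x 6 = 30 degrees
Difference: |242.5 - 30| = 212.5 degrees
Smaller angle: 360 - 212.5 = 147.5 degrees

Final answer: 147.5 degrees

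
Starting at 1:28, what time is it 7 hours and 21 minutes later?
Starting time: 1:28
Adding 21 minutes to 28 minutes: 28 + 21 = 49 minutes
Adding 7 hours: 1 + 7 = 8
Final time: 8:49

Final answer: 8:49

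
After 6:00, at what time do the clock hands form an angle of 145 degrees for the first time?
At t minutes past 6:00, the hour hand is at 30 x 6 + 0.5t degrees and the minute hand is at 6t degrees.
The smaller angle between them is 145 degrees when |30H - 5.5t| = 145 or |30H - 5.5t| = 215.
With H = 6, solve 30 x 6 - 5.5t = +/- target for each target:
  t = (30 x 6 - 145) / 5.5 = 6.36
  t = (30 x 6 + 145) / 5.5 = 59.09
  t = (30 x 6 - 215) / 5.5 = -6.36 (outside (0, 60))
  t = (30 x 6 + 215) / 5.5 = 71.82 (outside (0, 60))
Valid solutions in (0, 60): {6.36, 59.09} minutes.
The first occurrence is t = 6.36 minutes.
The hands form a 145-degree angle at 6.36 minutes past 6:00.

Final answer: 6.36 minutes past 6:00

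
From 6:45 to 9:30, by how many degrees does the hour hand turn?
The hour hand moves 0.5 degrees per minute.
Time elapsed: 9:30 - 6:45 = 165 minutes
Angular displacement: 165 x 0.5 = 82.5 degrees

Final answer: 82.5 degrees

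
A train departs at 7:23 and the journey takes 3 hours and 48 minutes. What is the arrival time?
Starting time: 7:23
Adding 48 minutes to 23 minutes: 23 + 48 = 71 minutes = 1 hour and 11 minutes
Adding 3 hours: 7 + 3 + 1 (carry) = 11
Final time: 11:11

Final answer: 11:11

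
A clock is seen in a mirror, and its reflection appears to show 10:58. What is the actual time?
Reflection across the vertical (12-6) axis maps a hand at angle A degrees to (360 - A) degrees, which sends a reading of T minutes past 12:00 to (720 - T) minutes past 12:00.
Mirror reads 10:58 = 658 minutes past 12:00.
Actual time: (720 - 658) mod 720 = 62 minutes = 1:02.

Final answer: 1:02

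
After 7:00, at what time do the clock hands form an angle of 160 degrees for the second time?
At t minutes past 7:00, the hour hand is at 30 x 7 + 0.5t degrees and the minute hand is at 6t degrees.
The smaller angle between them is 160 degrees when |30H - 5.5t| = 160 or |30H - 5.5t| = 200.
With H = 7, solve 30 x 7 - 5.5t = +/- target for each target:
  t = (30 x 7 - 160) / 5.5 = 9.09
  t = (30 x 7 + 160) / 5.5 = 67.27 (outside (0, 60))
  t = (30 x 7 - 200) / 5.5 = 1.82
  t = (30 x 7 + 200) / 5.5 = 74.55 (outside (0, 60))
Valid solutions in (0, 60): {1.82, 9.09} minutes.
The second occurrence is t = 9.09 minutes.
The hands form a 160-degree angle at 9.09 minutes past 7:00.

Final answer: 9.09 minutes past 7:00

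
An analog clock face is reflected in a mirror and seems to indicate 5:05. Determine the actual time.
Reflection across the vertical (12-6) axis maps a hand at angle A degrees to (360 - A) degrees, which sends a reading of T minutes past 12:00 to (720 - T) minutes past 12:00.
Mirror reads 5:05 = 305 minutes past 12:00.
Actual time: (720 - 305) mod 720 = 415 minutes = 6:55.

Final answer: 6:55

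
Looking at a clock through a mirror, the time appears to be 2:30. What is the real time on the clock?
Reflection across the vertical (12-6) axis maps a hand at angle A degrees to (360 - A) degrees, which sends a reading of T minutes past 12:00 to (720 - T) minutes past 12:00.
Mirror reads 2:30 = 150 minutes past 12:00.
Actual time: (720 - 150) mod 720 = 570 minutes = 9:30.

Final answer: 9:30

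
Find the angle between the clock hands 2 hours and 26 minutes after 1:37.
First find the time 2 hours and 26 minutes after 1:37.
Total minutes: 1 x 60 + 37 + 2 x 60 + 26 = 243.
243 mod 720 = 243 minutes = 4:03.
Now compute the angle at 4:03:
Hour hand: 4 x 30 + 3 x 0.5 = 121.5 degrees
Minute hand: 3 x 6 = 18 degrees
Difference: |121.5 - 18| = 103.5 degrees
The angle is 103.5 degrees

Final answer: 103.5 degrees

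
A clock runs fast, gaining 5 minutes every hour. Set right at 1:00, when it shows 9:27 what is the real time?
For every 60 true minutes, the faulty clock advances 65 minutes, so 1 faulty-clock minute corresponds to 60/65 true minutes.
From 1:00 to 9:27 on the faulty dial is 507 minutes.
True elapsed: 507 x 60/65 = 468 minutes = 7 hours and 48 minutes.
True time: 1:00 + 7 hours and 48 minutes = 8:48.

Final answer: 8:48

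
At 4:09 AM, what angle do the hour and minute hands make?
Hour hand position: 4 x 30 + 9 x 0.5 = 124.5 degrees
Minute hand position: 9 x 6 = 54 degrees
Difference: |124.5 - 54| = 70.5 degrees
The angle between the hands is 70.5 degrees

Final answer: 70.5 degrees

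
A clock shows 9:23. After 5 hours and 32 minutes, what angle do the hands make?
First find the time 5 hours and 32 minutes after 9:23.
Total minutes: 9 x 60 + 23 + 5 x 60 + 32 = 895.
895 mod 720 = 175 minutes = 2:55.
Now compute the angle at 2:55:
Hour hand: 2 x 30 + 55 x 0.5 = 87.5 degrees
Minute hand: 55 x 6 = 330 degrees
Difference: |87.5 - 330| = 242.5 degrees
Smaller angle: 360 - 242.5 = 117.5 degrees

Final answer: 117.5 degrees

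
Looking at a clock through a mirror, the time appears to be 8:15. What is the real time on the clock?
Reflection across the vertical (12-6) axis maps a hand at angle A degrees to (360 - A) degrees, which sends a reading of T minutes past 12:00 to (720 - T) minutes past 12:00.
Mirror reads 8:15 = 495 minutes past 12:00.
Actual time: (720 - 495) mod 720 = 225 minutes = 3:45.

Final answer: 3:45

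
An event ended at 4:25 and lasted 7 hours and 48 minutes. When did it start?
Starting time: 4:25 = 265 total minutes past 12:00
Subtracting: 7 hours and 48 minutes = 468 minutes
265 - 468 = -203 (negative, add 12 hours = 720) = 517 minutes
= 8 hours and 37 minutes past 12:00 = 8:37

Final answer: 8:37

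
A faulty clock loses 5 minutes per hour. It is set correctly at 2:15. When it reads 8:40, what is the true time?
For every 60 true minutes, the faulty clock advances 55 minutes, so 1 faulty-clock minute corresponds to 60/55 true minutes.
From 2:15 to 8:40 on the faulty dial is 385 minutes.
True elapsed: 385 x 60/55 = 420 minutes = 7 hours.
True time: 2:15 + 7 hours = 9:15.

Final answer: 9:15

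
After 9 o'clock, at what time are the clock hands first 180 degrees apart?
For hands to be 180 degrees apart: |30H - 5.5t| = 180
With H = 9: t = (30 x 9 + 180)/5.5 = 81.82 or t = (30 x 9 - 180)/5.5 = 16.36
First valid solution (0 < t < 60): t = 16.36 minutes
The hands are opposite at 16.36 minutes past 9:00.

Final answer: 16.36 minutes past 9:00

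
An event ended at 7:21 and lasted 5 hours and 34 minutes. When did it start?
Starting time: 7:21 = 441 total minutes past 12:00
Subtracting: 5 hours and 34 minutes = 334 minutes
441 - 334 = 107 minutes
= 1 hour and 47 minutes past 12:00 = 1:47

Final answer: 1:47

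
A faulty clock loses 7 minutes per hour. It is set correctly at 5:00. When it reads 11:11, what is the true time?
For every 60 true minutes, the faulty clock advances 53 minutes, so 1 faulty-clock minute corresponds to 60/53 true minutes.
From 5:00 to 11:11 on the faulty dial is 371 minutes.
True elapsed: 371 x 60/53 = 420 minutes = 7 hours.
True time: 5:00 + 7 hours = 12:00.

Final answer: 12:00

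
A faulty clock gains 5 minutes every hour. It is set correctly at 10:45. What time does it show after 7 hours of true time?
For every 60 true minutes, the faulty clock advances 60 + 5 = 65 minutes.
True elapsed: 7 hours = 420 minutes.
Faulty clock advances: 420 x 65/60 = 455 minutes (drift: 35 minutes ahead).
Shown time: 10:45 + 455 minutes = 6:20.

Final answer: 6:20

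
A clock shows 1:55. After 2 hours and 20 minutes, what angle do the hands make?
First find the time 2 hours and 20 minutes after 1:55.
Total minutes: 1 x 60 + 55 + 2 x 60 + 20 = 255.
255 mod 720 = 255 minutes = 4:15.
Now compute the angle at 4:15:
Hour hand: 4 x 30 + 15 x 0.5 = 127.5 degrees
Minute hand: 15 x 6 = 90 degrees
Difference: |127.5 - 90| = 37.5 degrees
The angle is 37.5 degrees

Final answer: 37.5 degrees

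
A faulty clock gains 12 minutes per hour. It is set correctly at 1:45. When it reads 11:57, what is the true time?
For every 60 true minutes, the faulty clock advances 72 minutes, so 1 faulty-clock minute corresponds to 60/72 true minutes.
From 1:45 to 11:57 on the faulty dial is 612 minutes.
True elapsed: 612 x 60/72 = 510 minutes = 8 hours and 30 minutes.
True time: 1:45 + 8 hours and 30 minutes = 10:15.

Final answer: 10:15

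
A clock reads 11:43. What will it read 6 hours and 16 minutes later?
Starting time: 11:43
Adding 16 minutes to 43 minutes: 43 + 16 = 59 minutes
Adding 6 hours: 11 + 6 = 17 - 12 = 5
Final time: 5:59

Final answer: 5:59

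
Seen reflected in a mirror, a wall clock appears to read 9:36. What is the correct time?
Reflection across the vertical (12-6) axis maps a hand at angle A degrees to (360 - A) degrees, which sends a reading of T minutes past 12:00 to (720 - T) minutes past 12:00.
Mirror reads 9:36 = 576 minutes past 12:00.
Actual time: (720 - 576) mod 720 = 144 minutes = 2:24.

Final answer: 2:24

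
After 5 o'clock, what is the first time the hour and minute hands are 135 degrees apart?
At t minutes past 5:00, the hour hand is at 30 x 5 + 0.5t degrees and the minute hand is at 6t degrees.
The smaller angle between them is 135 degrees when |30H - 5.5t| = 135 or |30H - 5.5t| = 225.
With H = 5, solve 30 x 5 - 5.5t = +/- target for each target:
  t = (30 x 5 - 135) / 5.5 = 2.73
  t = (30 x 5 + 135) / 5.5 = 51.82
  t = (30 x 5 - 225) / 5.5 = -13.64 (outside (0, 60))
  t = (30 x 5 + 225) / 5.5 = 68.18 (outside (0, 60))
Valid solutions in (0, 60): {2.73, 51.82} minutes.
The first occurrence is t = 2.73 minutes.
The hands form a 135-degree angle at 2.73 minutes past 5:00.

Final answer: 2.73 minutes past 5:00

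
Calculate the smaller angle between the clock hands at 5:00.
Hour hand position: 5 x 30 + 0 x 0.5 = 150 degrees
Minute hand position: 0 x 6 = 0 degrees
Difference: |150 - 0| = 150 degrees
The angle between the hands is 150 degrees

Final answer: 150 degrees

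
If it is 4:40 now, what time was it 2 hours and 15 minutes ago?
Starting time: 4:40 = 280 total minutes past 12:00
Subtracting: 2 hours and 15 minutes = 135 minutes
280 - 135 = 145 minutes
= 2 hours and 25 minutes past 12:00 = 2:25

Final answer: 2:25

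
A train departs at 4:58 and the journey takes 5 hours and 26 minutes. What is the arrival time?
Starting time: 4:58
Adding 26 minutes to 58 minutes: 58 + 26 = 84 minutes = 1 hour and 24 minutes
Adding 5 hours: 4 + 5 + 1 (carry) = 10
Final time: 10:24

Final answer: 10:24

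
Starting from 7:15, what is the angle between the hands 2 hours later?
First find the time 2 hours after 7:15.
Total minutes: 7 x 60 + 15 + 2 x 60 + 0 = 555.
555 mod 720 = 555 minutes = 9:15.
Now compute the angle at 9:15:
Hour hand: 9 x 30 + 15 x 0.5 = 277.5 degrees
Minute hand: 15 x 6 = 90 degrees
Difference: |277.5 - 90| = 187.5 degrees
Smaller angle: 360 - 187.5 = 172.5 degrees

Final answer: 172.5 degrees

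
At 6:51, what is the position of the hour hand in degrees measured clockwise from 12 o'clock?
The hour hand moves 30 degrees per hour and 0.5 degrees per minute.
At 6:51: (6) x 30 + 51 x 0.5 = 180 + 25.5 = 205.5 degrees

Final answer: 205.5 degrees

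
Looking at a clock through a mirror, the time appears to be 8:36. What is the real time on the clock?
Reflection across the vertical (12-6) axis maps a hand at angle A degrees to (360 - A) degrees, which sends a reading of T minutes past 12:00 to (720 - T) minutes past 12:00.
Mirror reads 8:36 = 516 minutes past 12:00.
Actual time: (720 - 516) mod 720 = 204 minutes = 3:24.

Final answer: 3:24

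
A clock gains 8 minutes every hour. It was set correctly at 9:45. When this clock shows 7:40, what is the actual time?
For every 60 true minutes, the faulty clock advances 68 minutes, so 1 faulty-clock minute corresponds to 60/68 true minutes.
From 9:45 to 7:40 on the faulty dial is 595 minutes.
True elapsed: 595 x 60/68 = 525 minutes = 8 hours and 45 minutes.
True time: 9:45 + 8 hours and 45 minutes = 6:30.

Final answer: 6:30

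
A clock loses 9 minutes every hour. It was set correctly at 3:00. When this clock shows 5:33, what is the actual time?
For every 60 true minutes, the faulty clock advances 51 minutes, so 1 faulty-clock minute corresponds to 60/51 true minutes.
From 3:00 to 5:33 on the faulty dial is 153 minutes.
True elapsed: 153 x 60/51 = 180 minutes = 3 hours.
True time: 3:00 + 3 hours = 6:00.

Final answer: 6:00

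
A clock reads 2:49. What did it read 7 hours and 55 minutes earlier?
Starting time: 2:49 = 169 total minutes past 12:00
Subtracting: 7 hours and 55 minutes = 475 minutes
169 - 475 = -306 (negative, add 12 hours = 720) = 414 minutes
= 6 hours and 54 minutes past 12:00 = 6:54

Final answer: 6:54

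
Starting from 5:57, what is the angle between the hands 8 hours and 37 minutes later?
First find the time 8 hours and 37 minutes after 5:57.
Total minutes: 5 x 60 + 57 + 8 x 60 + 37 = 874.
874 mod 720 = 154 minutes = 2:34.
Now compute the angle at 2:34:
Hour hand: 2 x 30 + 34 x 0.5 = 77 degrees
Minute hand: 34 x 6 = 204 degrees
Difference: |77 - 204| = 127 degrees
The angle is 127 degrees

Final answer: 127 degrees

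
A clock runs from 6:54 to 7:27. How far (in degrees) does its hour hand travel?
The hour hand moves 0.5 degrees per minute.
Time elapsed: 7:27 - 6:54 = 33 minutes
Angular displacement: 33 x 0.5 = 16.5 degrees

Final answer: 16.5 degrees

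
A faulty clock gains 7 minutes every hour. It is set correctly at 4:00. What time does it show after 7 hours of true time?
For every 60 true minutes, the faulty clock advances 60 + 7 = 67 minutes.
True elapsed: 7 hours = 420 minutes.
Faulty clock advances: 420 x 67/60 = 469 minutes (drift: 49 minutes ahead).
Shown time: 4:00 + 469 minutes = 11:49.

Final answer: 11:49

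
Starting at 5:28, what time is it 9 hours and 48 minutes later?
Starting time: 5:28
Adding 48 minutes to 28 minutes: 28 + 48 = 76 minutes = 1 hour and 16 minutes
Adding 9 hours: 5 + 9 + 1 (carry) = 15 - 12 = 3
Final time: 3:16

Final answer: 3:16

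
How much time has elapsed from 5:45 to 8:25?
From 5:45 to 8:25:
(8 x 60 + 25) - (5 x 60 + 45) = 505 - 345 = 160 minutes
= 2 hours and 40 minutes

Final answer: 2 hours and 40 minutes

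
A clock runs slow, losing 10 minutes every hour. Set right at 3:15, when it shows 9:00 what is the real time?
For every 60 true minutes, the faulty clock advances 50 minutes, so 1 faulty-clock minute corresponds to 60/50 true minutes.
From 3:15 to 9:00 on the faulty dial is 345 minutes.
True elapsed: 345 x 60/50 = 414 minutes = 6 hours and 54 minutes.
True time: 3:15 + 6 hours and 54 minutes = 10:09.

Final answer: 10:09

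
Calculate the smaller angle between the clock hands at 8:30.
Hour hand position: 8 x 30 + 30 x 0.5 = 255 degrees
Minute hand position: 30 x 6 = 180 degrees
Difference: |255 - 180| = 75 degrees
The angle between the hands is 75 degrees

Final answer: 75 degrees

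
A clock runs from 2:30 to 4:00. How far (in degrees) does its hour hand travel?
The hour hand moves 0.5 degrees per minute.
Time elapsed: 4:00 - 2:30 = 90 minutes
Angular displacement: 90 x 0.5 = 45 degrees

Final answer: 45 degrees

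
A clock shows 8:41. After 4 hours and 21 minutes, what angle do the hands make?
First find the time 4 hours and 21 minutes after 8:41.
Total minutes: 8 x 60 + 41 + 4 x 60 + 21 = 782.
782 mod 720 = 62 minutes = 1:02.
Now compute the angle at 1:02:
Hour hand: 1 x 30 + 2 x 0.5 = 31 degrees
Minute hand: 2 x 6 = 12 degrees
Difference: |31 - 12| = 19 degrees
The angle is 19 degrees

Final answer: 19 degrees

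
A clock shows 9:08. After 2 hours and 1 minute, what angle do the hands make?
First find the time 2 hours and 1 minute after 9:08.
Total minutes: 9 x 60 + 8 + 2 x 60 + 1 = 669.
669 mod 720 = 669 minutes = 11:09.
Now compute the angle at 11:09:
Hour hand: 11 x 30 + 9 x 0.5 = 334.5 degrees
Minute hand: 9 x 6 = 54 degrees
Difference: |334.5 - 54| = 280.5 degrees
Smaller angle: 360 - 280.5 = 79.5 degrees

Final answer: 79.5 degrees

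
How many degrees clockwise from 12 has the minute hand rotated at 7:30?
The minute hand moves 6 degrees per minute.
At 7:30: 30 x 6 = 180 degrees

Final answer: 180 degrees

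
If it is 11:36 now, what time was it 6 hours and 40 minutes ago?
Starting time: 11:36 = 696 total minutes past 12:00
Subtracting: 6 hours and 40 minutes = 400 minutes
696 - 400 = 296 minutes
= 4 hours and 56 minutes past 12:00 = 4:56

Final answer: 4:56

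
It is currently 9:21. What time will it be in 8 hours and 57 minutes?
Starting time: 9:21
Adding 57 minutes to 21 minutes: 21 + 57 = 78 minutes = 1 hour and 18 minutes
Adding 8 hours: 9 + 8 + 1 (carry) = 18 - 12 = 6
Final time: 6:18

Final answer: 6:18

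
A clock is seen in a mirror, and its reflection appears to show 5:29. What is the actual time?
Reflection across the vertical (12-6) axis maps a hand at angle A degrees to (360 - A) degrees, which sends a reading of T minutes past 12:00 to (720 - T) minutes past 12:00.
Mirror reads 5:29 = 329 minutes past 12:00.
Actual time: (720 - 329) mod 720 = 391 minutes = 6:31.

Final answer: 6:31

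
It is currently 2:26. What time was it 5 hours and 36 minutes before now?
Starting time: 2:26 = 146 total minutes past 12:00
Subtracting: 5 hours and 36 minutes = 336 minutes
146 - 336 = -190 (negative, add 12 hours = 720) = 530 minutes
= 8 hours and 50 minutes past 12:00 = 8:50

Final answer: 8:50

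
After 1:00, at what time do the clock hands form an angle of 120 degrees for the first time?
At t minutes past 1:00, the hour hand is at 30 x 1 + 0.5t degrees and the minute hand is at 6t degrees.
The smaller angle between them is 120 degrees when |30H - 5.5t| = 120 or |30H - 5.5t| = 240.
With H = 1, solve 30 x 1 - 5.5t = +/- target for each target:
  t = (30 x 1 - 120) / 5.5 = -16.36 (outside (0, 60))
  t = (30 x 1 + 120) / 5.5 = 27.27
  t = (30 x 1 - 240) / 5.5 = -38.18 (outside (0, 60))
  t = (30 x 1 + 240) / 5.5 = 49.09
Valid solutions in (0, 60): {27.27, 49.09} minutes.
The first occurrence is t = 27.27 minutes.
The hands form a 120-degree angle at 27.27 minutes past 1:00.

Final answer: 27.27 minutes past 1:00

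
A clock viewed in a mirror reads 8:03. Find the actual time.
Reflection across the vertical (12-6) axis maps a hand at angle A degrees to (360 - A) degrees, which sends a reading of T minutes past 12:00 to (720 - T) minutes past 12:00.
Mirror reads 8:03 = 483 minutes past 12:00.
Actual time: (720 - 483) mod 720 = 237 minutes = 3:57.

Final answer: 3:57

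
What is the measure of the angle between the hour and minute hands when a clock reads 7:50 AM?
Hour hand position: 7 x 30 + 50 x 0.5 = 235 degrees
Minute hand position: 50 x 6 = 300 degrees
Difference: |235 - 300| = 65 degrees
The angle between the hands is 65 degrees

Final answer: 65 degrees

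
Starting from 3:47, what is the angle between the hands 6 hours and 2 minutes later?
First find the time 6 hours and 2 minutes after 3:47.
Total minutes: 3 x 60 + 47 + 6 x 60 + 2 = 589.
589 mod 720 = 589 minutes = 9:49.
Now compute the angle at 9:49:
Hour hand: 9 x 30 + 49 x 0.5 = 294.5 degrees
Minute hand: 49 x 6 = 294 degrees
Difference: |294.5 - 294| = 0.5 degrees
The angle is 0.5 degrees

Final answer: 0.5 degrees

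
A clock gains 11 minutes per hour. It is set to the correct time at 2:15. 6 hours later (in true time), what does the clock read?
For every 60 true minutes, the faulty clock advances 60 + 11 = 71 minutes.
True elapsed: 6 hours = 360 minutes.
Faulty clock advances: 360 x 71/60 = 426 minutes (drift: 66 minutes ahead).
Shown time: 2:15 + 426 minutes = 9:21.

Final answer: 9:21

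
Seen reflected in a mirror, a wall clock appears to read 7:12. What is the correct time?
Reflection across the vertical (12-6) axis maps a hand at angle A degrees to (360 - A) degrees, which sends a reading of T minutes past 12:00 to (720 - T) minutes past 12:00.
Mirror reads 7:12 = 432 minutes past 12:00.
Actual time: (720 - 432) mod 720 = 288 minutes = 4:48.

Final answer: 4:48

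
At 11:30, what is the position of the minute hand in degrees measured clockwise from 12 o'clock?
The minute hand moves 6 degrees per minute.
At 11:30: 30 x 6 = 180 degrees

Final answer: 180 degrees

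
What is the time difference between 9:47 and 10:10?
From 9:47 to 10:10:
(10 x 60 + 10) - (9 x 60 + 47) = 610 - 587 = 23 minutes
= 23 minutes

Final answer: 23 minutes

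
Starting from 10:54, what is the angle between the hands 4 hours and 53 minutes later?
First find the time 4 hours and 53 minutes after 10:54.
Total minutes: 10 x 60 + 54 + 4 x 60 + 53 = 947.
947 mod 720 = 227 minutes = 3:47.
Now compute the angle at 3:47:
Hour hand: 3 x 30 + 47 x 0.5 = 113.5 degrees
Minute hand: 47 x 6 = 282 degrees
Difference: |113.5 - 282| = 168.5 degrees
The angle is 168.5 degrees

Final answer: 168.5 degrees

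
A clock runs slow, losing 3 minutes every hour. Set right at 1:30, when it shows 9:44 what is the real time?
For every 60 true minutes, the faulty clock advances 57 minutes, so 1 faulty-clock minute corresponds to 60/57 true minutes.
From 1:30 to 9:44 on the faulty dial is 494 minutes.
True elapsed: 494 x 60/57 = 520 minutes = 8 hours and 40 minutes.
True time: 1:30 + 8 hours and 40 minutes = 10:10.

Final answer: 10:10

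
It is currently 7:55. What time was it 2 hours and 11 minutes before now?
Starting time: 7:55 = 475 total minutes past 12:00
Subtracting: 2 hours and 11 minutes = 131 minutes
475 - 131 = 344 minutes
= 5 hours and 44 minutes past 12:00 = 5:44

Final answer: 5:44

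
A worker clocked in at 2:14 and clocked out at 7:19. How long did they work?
From 2:14 to 7:19:
(7 x 60 + 19) - (2 x 60 + 14) = 439 - 134 = 305 minutes
= 5 hours and 5 minutes

Final answer: 5 hours and 5 minutes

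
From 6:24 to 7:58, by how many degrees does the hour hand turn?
The hour hand moves 0.5 degrees per minute.
Time elapsed: 7:58 - 6:24 = 94 minutes
Angular displacement: 94 x 0.5 = 47 degrees

Final answer: 47 degrees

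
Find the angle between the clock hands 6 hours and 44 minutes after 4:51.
First find the time 6 hours and 44 minutes after 4:51.
Total minutes: 4 x 60 + 51 + 6 x 60 + 44 = 695.
695 mod 720 = 695 minutes = 11:35.
Now compute the angle at 11:35:
Hour hand: 11 x 30 + 35 x 0.5 = 347.5 degrees
Minute hand: 35 x 6 = 210 degrees
Difference: |347.5 - 210| = 137.5 degrees
The angle is 137.5 degrees

Final answer: 137.5 degrees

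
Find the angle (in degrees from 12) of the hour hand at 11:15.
The hour hand moves 30 degrees per hour and 0.5 degrees per minute.
At 11:15: (11) x 30 + 15 x 0.5 = 330 + 7.5 = 337.5 degrees

Final answer: 337.5 degrees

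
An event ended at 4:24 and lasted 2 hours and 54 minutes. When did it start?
Starting time: 4:24 = 264 total minutes past 12:00
Subtracting: 2 hours and 54 minutes = 174 minutes
264 - 174 = 90 minutes
= 1 hour and 30 minutes past 12:00 = 1:30

Final answer: 1:30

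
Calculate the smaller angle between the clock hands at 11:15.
Hour hand position: 11 x 30 + 15 x 0.5 = 337.5 degrees
Minute hand position: 15 x 6 = 90 degrees
Difference: |337.5 - 90| = 247.5 degrees
Since 247.5 > 180, the smaller angle is 360 - 247.5 = 112.5 degrees

Final answer: 112.5 degrees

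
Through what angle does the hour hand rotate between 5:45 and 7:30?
The hour hand moves 0.5 degrees per minute.
Time elapsed: 7:30 - 5:45 = 105 minutes
Angular displacement: 105 x 0.5 = 52.5 degrees

Final answer: 52.5 degrees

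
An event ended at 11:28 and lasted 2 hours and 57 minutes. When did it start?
Starting time: 11:28 = 688 total minutes past 12:00
Subtracting: 2 hours and 57 minutes = 177 minutes
688 - 177 = 511 minutes
= 8 hours and 31 minutes past 12:00 = 8:31

Final answer: 8:31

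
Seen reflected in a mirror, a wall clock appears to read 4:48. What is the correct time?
Reflection across the vertical (12-6) axis maps a hand at angle A degrees to (360 - A) degrees, which sends a reading of T minutes past 12:00 to (720 - T) minutes past 12:00.
Mirror reads 4:48 = 288 minutes past 12:00.
Actual time: (720 - 288) mod 720 = 432 minutes = 7:12.

Final answer: 7:12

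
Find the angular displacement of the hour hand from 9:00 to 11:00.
The hour hand moves 0.5 degrees per minute.
Time elapsed: 11:00 - 9:00 = 120 minutes
Angular displacement: 120 x 0.5 = 60 degrees

Final answer: 60 degrees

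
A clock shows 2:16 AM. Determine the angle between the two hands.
Hour hand position: 2 x 30 + 16 x 0.5 = 68 degrees
Minute hand position: 16 x 6 = 96 degrees
Difference: |68 - 96| = 28 degrees
The angle between the hands is 28 degrees

Final answer: 28 degrees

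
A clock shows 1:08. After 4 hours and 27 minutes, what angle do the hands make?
First find the time 4 hours and 27 minutes after 1:08.
Total minutes: 1 x 60 + 8 + 4 x 60 + 27 = 335.
335 mod 720 = 335 minutes = 5:35.
Now compute the angle at 5:35:
Hour hand: 5 x 30 + 35 x 0.5 = 167.5 degrees
Minute hand: 35 x 6 = 210 degrees
Difference: |167.5 - 210| = 42.5 degrees
The angle is 42.5 degrees

Final answer: 42.5 degrees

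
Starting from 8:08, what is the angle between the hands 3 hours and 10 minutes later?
First find the time 3 hours and 10 minutes after 8:08.
Total minutes: 8 x 60 + 8 + 3 x 60 + 10 = 678.
678 mod 720 = 678 minutes = 11:18.
Now compute the angle at 11:18:
Hour hand: 11 x 30 + 18 x 0.5 = 339 degrees
Minute hand: 18 x 6 = 108 degrees
Difference: |339 - 108| = 231 degrees
Smaller angle: 360 - 231 = 129 degrees

Final answer: 129 degrees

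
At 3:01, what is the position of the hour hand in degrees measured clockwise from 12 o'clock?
The hour hand moves 30 degrees per hour and 0.5 degrees per minute.
At 3:01: (3) x 30 + 1 x 0.5 = 90 + 0.5 = 90.5 degrees

Final answer: 90.5 degrees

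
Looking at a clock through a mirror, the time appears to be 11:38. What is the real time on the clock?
Reflection across the vertical (12-6) axis maps a hand at angle A degrees to (360 - A) degrees, which sends a reading of T minutes past 12:00 to (720 - T) minutes past 12:00.
Mirror reads 11:38 = 698 minutes past 12:00.
Actual time: (720 - 698) mod 720 = 22 minutes = 12:22.

Final answer: 12:22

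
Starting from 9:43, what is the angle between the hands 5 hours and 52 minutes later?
First find the time 5 hours and 52 minutes after 9:43.
Total minutes: 9 x 60 + 43 + 5 x 60 + 52 = 935.
935 mod 720 = 215 minutes = 3:35.
Now compute the angle at 3:35:
Hour hand: 3 x 30 + 35 x 0.5 = 107.5 degrees
Minute hand: 35 x 6 = 210 degrees
Difference: |107.5 - 210| = 102.5 degrees
The angle is 102.5 degrees

Final answer: 102.5 degrees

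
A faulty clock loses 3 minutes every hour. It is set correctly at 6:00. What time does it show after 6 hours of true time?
For every 60 true minutes, the faulty clock advances 60 - 3 = 57 minutes.
True elapsed: 6 hours = 360 minutes.
Faulty clock advances: 360 x 57/60 = 342 minutes (drift: 18 minutes behind).
Shown time: 6:00 + 342 minutes = 11:42.

Final answer: 11:42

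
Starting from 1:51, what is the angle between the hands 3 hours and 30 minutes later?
First find the time 3 hours and 30 minutes after 1:51.
Total minutes: 1 x 60 + 51 + 3 x 60 + 30 = 321.
321 mod 720 = 321 minutes = 5:21.
Now compute the angle at 5:21:
Hour hand: 5 x 30 + 21 x 0.5 = 160.5 degrees
Minute hand: 21 x 6 = 126 degrees
Difference: |160.5 - 126| = 34.5 degrees
The angle is 34.5 degrees

Final answer: 34.5 degrees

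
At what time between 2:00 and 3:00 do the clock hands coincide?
The minute hand gains 5.5 degrees per minute on the hour hand.
At 2:00, the hour hand is at 60 degrees and the minute hand is at 0 degrees.
The gap is 60 degrees. Time to close: 60/5.5 = 60 x 2/11 = 10.91 minutes.
The hands overlap at 10.91 minutes past 2:00.

Final answer: 10.91 minutes past 2:00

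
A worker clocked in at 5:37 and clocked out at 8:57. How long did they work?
From 5:37 to 8:57:
(8 x 60 + 57) - (5 x 60 + 37) = 537 - 337 = 200 minutes
= 3 hours and 20 minutes

Final answer: 3 hours and 20 minutes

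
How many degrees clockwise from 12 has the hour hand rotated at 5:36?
The hour hand moves 30 degrees per hour and 0.5 degrees per minute.
At 5:36: (5) x 30 + 36 x 0.5 = 150 + 18 = 168 degrees

Final answer: 168 degrees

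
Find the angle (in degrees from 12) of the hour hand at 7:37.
The hour hand moves 30 degrees per hour and 0.5 degrees per minute.
At 7:37: (7) x 30 + 37 x 0.5 = 210 + 18.5 = 228.5 degrees

Final answer: 228.5 degrees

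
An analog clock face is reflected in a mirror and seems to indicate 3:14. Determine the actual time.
Reflection across the vertical (12-6) axis maps a hand at angle A degrees to (360 - A) degrees, which sends a reading of T minutes past 12:00 to (720 - T) minutes past 12:00.
Mirror reads 3:14 = 194 minutes past 12:00.
Actual time: (720 - 194) mod 720 = 526 minutes = 8:46.

Final answer: 8:46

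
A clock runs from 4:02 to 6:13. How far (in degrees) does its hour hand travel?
The hour hand moves 0.5 degrees per minute.
Time elapsed: 6:13 - 4:02 = 131 minutes
Angular displacement: 131 x 0.5 = 65.5 degrees

Final answer: 65.5 degrees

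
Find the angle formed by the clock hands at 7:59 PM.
Hour hand position: 7 x 30 + 59 x 0.5 = 239.5 degrees
Minute hand position: 59 x 6 = 354 degrees
Difference: |239.5 - 354| = 114.5 degrees
The angle between the hands is 114.5 degrees

Final answer: 114.5 degrees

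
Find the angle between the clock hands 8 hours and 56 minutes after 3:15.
First find the time 8 hours and 56 minutes after 3:15.
Total minutes: 3 x 60 + 15 + 8 x 60 + 56 = 731.
731 mod 720 = 11 minutes = 12:11.
Now compute the angle at 12:11:
Hour hand: 0 x 30 + 11 x 0.5 = 5.5 degrees
Minute hand: 11 x 6 = 66 degrees
Difference: |5.5 - 66| = 60.5 degrees
The angle is 60.5 degrees

Final answer: 60.5 degrees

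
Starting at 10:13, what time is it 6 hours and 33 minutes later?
Starting time: 10:13
Adding 33 minutes to 13 minutes: 13 + 33 = 46 minutes
Adding 6 hours: 10 + 6 = 16 - 12 = 4
Final time: 4:46

Final answer: 4:46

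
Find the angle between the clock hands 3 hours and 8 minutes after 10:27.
First find the time 3 hours and 8 minutes after 10:27.
Total minutes: 10 x 60 + 27 + 3 x 60 + 8 = 815.
815 mod 720 = 95 minutes = 1:35.
Now compute the angle at 1:35:
Hour hand: 1 x 30 + 35 x 0.5 = 47.5 degrees
Minute hand: 35 x 6 = 210 degrees
Difference: |47.5 - 210| = 162.5 degrees
The angle is 162.5 degrees

Final answer: 162.5 degrees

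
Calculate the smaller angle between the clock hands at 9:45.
Hour hand position: 9 x 30 + 45 x 0.5 = 292.5 degrees
Minute hand position: 45 x 6 = 270 degrees
Difference: |292.5 - 270| = 22.5 degrees
The angle between the hands is 22.5 degrees

Final answer: 22.5 degrees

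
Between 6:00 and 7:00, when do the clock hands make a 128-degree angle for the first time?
At t minutes past 6:00, the hour hand is at 30 x 6 + 0.5t degrees and the minute hand is at 6t degrees.
The smaller angle between them is 128 degrees when |30H - 5.5t| = 128 or |30H - 5.5t| = 232.
With H = 6, solve 30 x 6 - 5.5t = +/- target for each target:
  t = (30 x 6 - 128) / 5.5 = 9.45
  t = (30 x 6 + 128) / 5.5 = 56
  t = (30 x 6 - 232) / 5.5 = -9.45 (outside (0, 60))
  t = (30 x 6 + 232) / 5.5 = 74.91 (outside (0, 60))
Valid solutions in (0, 60): {9.45, 56} minutes.
The first occurrence is t = 9.45 minutes.
The hands form a 128-degree angle at 9.45 minutes past 6:00.

Final answer: 9.45 minutes past 6:00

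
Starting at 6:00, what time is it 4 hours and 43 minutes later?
Starting time: 6:00
Adding 43 minutes to 0 minutes: 0 + 43 = 43 minutes
Adding 4 hours: 6 + 4 = 10
Final time: 10:43

Final answer: 10:43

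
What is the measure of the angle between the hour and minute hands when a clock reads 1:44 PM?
Hour hand position: 1 x 30 + 44 x 0.5 = 52 degrees
Minute hand position: 44 x 6 = 264 degrees
Difference: |52 - 264| = 212 degrees
Since 212 > 180, the smaller angle is 360 - 212 = 148 degrees

Final answer: 148 degrees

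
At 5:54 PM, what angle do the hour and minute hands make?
Hour hand position: 5 x 30 + 54 x 0.5 = 177 degrees
Minute hand position: 54 x 6 = 324 degrees
Difference: |177 - 324| = 147 degrees
The angle between the hands is 147 degrees

Final answer: 147 degrees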